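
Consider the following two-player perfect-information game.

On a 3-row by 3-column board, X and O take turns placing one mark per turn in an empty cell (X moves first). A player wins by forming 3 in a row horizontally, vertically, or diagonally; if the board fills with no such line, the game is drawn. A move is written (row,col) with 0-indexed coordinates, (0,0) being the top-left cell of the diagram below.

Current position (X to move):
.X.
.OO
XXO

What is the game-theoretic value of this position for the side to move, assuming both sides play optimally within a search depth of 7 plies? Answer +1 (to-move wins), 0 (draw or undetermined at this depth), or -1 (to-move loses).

ply 1, X at .X./.OO/XXO | (0,0)=-1→XX./.OO/XXO*; (0,2)=-1→.XX/.OO/XXO; (1,0)=-1→.X./XOO/XXO
ply 2, O at XX./.OO/XXO | (0,2)=+1→XXO/.OO/XXO*; (1,0)=+1→XX./OOO/XXO
ply 3: XXO/.OO/XXO is terminal -1 (X); from .X./.OO/XXO depth 7

value(.X./.OO/XXO, X) = -1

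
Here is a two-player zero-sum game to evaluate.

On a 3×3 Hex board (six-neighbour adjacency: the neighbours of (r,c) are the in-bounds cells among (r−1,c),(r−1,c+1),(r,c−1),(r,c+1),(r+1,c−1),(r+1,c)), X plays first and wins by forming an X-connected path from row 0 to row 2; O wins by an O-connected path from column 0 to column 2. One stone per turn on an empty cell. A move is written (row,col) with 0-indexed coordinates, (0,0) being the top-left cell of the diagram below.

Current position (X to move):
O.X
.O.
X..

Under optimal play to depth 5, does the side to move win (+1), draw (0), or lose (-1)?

value(O.X/.O./X.., X) = +1

ply 1, X at O.X/.O./X.. | (0,1)=+1→OXX/.O./X..*; (1,0)=+1→O.X/XO./X..; (1,2)=+1→O.X/.OX/X..; (2,1)=-1→O.X/.O./XX.; (2,2)=-1→O.X/.O./X.X
ply 2, O at OXX/.O./X.. | (1,0)=-1→OXX/OO./X..*; (1,2)=-1→OXX/.OO/X..; (2,1)=-1→OXX/.O./XO.; (2,2)=-1→OXX/.O./X.O
ply 3, X at OXX/OO./X.. | (1,2)=+1→OXX/OOX/X..*; (2,1)=-1→OXX/OO./XX.; (2,2)=-1→OXX/OO./X.X
ply 4, O at OXX/OOX/X.. | (2,1)=-1→OXX/OOX/XO.*; (2,2)=-1→OXX/OOX/X.O
ply 5, X at OXX/OOX/XO. | (2,2)=+1→OXX/OOX/XOX*
ply 6: OXX/OOX/XOX is terminal -1 (O); from O.X/.O./X.. depth 5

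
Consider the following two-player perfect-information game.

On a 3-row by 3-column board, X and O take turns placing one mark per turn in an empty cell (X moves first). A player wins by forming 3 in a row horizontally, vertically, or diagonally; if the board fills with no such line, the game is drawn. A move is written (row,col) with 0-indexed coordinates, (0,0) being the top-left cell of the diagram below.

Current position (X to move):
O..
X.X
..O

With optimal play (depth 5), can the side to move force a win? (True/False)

X winning at [O../X.X/..O]: True

[O../X.X/..O] X move#1: (0,1):-1/OX./X.X/..O, (0,2):-1/O.X/X.X/..O, (1,1):+1/O../XXX/..O*, (2,0):-1/O../X.X/X.O, (2,1):-1/O../X.X/.XO
[O../XXX/..O] end (terminal -1, O#2); searched O../X.X/..O to 5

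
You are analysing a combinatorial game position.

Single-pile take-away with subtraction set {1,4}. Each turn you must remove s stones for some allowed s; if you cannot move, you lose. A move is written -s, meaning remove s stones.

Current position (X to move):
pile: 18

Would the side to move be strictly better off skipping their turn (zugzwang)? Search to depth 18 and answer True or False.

ply 1, X at 18 | -1=+1→17*; -4=-1→14
ply 2, O at 17 | -1=-1→16*; -4=-1→13
ply 3, X at 16 | -1=+1→15*; -4=+1→12
ply 4, O at 15 | -1=-1→14*; -4=-1→11
ply 5, X at 14 | -1=-1→13; -4=+1→10*
ply 6, O at 10 | -1=-1→9*; -4=-1→6
ply 7, X at 9 | -1=-1→8; -4=+1→5*
ply 8, O at 5 | -1=-1→4*; -4=-1→1
ply 9, X at 4 | -1=-1→3; -4=+1→0*
ply 10: 0 is terminal -1 (O); from 18 depth 18
if X skipped the turn, O would face:
~ ply 1, O at 18 | -1=+1→17*; -4=-1→14
~ ply 2, X at 17 | -1=-1→16*; -4=-1→13
~ ply 3, O at 16 | -1=+1→15*; -4=+1→12
~ ply 4, X at 15 | -1=-1→14*; -4=-1→11
~ ply 5, O at 14 | -1=-1→13; -4=+1→10*
~ ply 6, X at 10 | -1=-1→9*; -4=-1→6
~ ply 7, O at 9 | -1=-1→8; -4=+1→5*
~ ply 8, X at 5 | -1=-1→4*; -4=-1→1
~ ply 9, O at 4 | -1=-1→3; -4=+1→0*
~ ply 10: 0 is terminal -1 (X); from 18 depth 18
compare (X): move=+1 vs pass=-1

zugzwang(18, X) = False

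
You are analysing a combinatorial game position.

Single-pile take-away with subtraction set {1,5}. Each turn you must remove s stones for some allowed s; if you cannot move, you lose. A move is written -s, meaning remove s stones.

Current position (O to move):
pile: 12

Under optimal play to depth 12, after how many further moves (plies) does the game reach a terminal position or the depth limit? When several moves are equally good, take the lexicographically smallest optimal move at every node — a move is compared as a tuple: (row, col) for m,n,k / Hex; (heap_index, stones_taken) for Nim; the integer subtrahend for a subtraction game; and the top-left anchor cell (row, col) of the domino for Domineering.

ply 1, O at 12 | -1=-1→11*; -5=-1→7
ply 2, X at 11 | -1=+1→10*; -5=+1→6
ply 3, O at 10 | -1=-1→9*; -5=-1→5
ply 4, X at 9 | -1=+1→8*; -5=+1→4
ply 5, O at 8 | -1=-1→7*; -5=-1→3
ply 6, X at 7 | -1=+1→6*; -5=+1→2
ply 7, O at 6 | -1=-1→5*; -5=-1→1
ply 8, X at 5 | -1=+1→4*; -5=+1→0
ply 9, O at 4 | -1=-1→3*
ply 10, X at 3 | -1=+1→2*
ply 11, O at 2 | -1=-1→1*
ply 12, X at 1 | -1=+1→0*
ply 13: 0 is terminal -1 (O); from 12 depth 12

PV length from [12]: 12 plies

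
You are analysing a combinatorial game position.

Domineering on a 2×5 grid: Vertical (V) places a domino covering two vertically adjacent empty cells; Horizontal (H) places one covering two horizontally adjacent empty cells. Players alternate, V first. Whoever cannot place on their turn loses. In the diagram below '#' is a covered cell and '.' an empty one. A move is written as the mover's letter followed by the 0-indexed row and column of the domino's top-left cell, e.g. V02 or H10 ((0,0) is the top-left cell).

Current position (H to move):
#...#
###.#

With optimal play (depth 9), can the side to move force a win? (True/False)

H winning at [#...#/###.#]: True

[#...#/###.#] H move#1: H01:-1/###.#/###.#, H02:+1/#.###/###.#*
[#.###/###.#] end (terminal -1, V#2); searched #...#/###.# to 9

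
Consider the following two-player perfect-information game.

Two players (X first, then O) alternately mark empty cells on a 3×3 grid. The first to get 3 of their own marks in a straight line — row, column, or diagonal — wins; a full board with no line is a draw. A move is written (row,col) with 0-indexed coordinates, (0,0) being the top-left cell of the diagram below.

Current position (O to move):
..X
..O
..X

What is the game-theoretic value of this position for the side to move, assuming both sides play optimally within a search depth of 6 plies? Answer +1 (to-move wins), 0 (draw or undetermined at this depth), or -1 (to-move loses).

value(..X/..O/..X, O) = 0

ply 1, O at ..X/..O/..X | (0,0)=-1→O.X/..O/..X; (0,1)=-1→.OX/..O/..X; (1,0)=-1→..X/O.O/..X; (1,1)=+0→..X/.OO/..X*; (2,0)=-1→..X/..O/O.X; (2,1)=-1→..X/..O/.OX
ply 2, X at ..X/.OO/..X | (0,0)=-1→X.X/.OO/..X; (0,1)=-1→.XX/.OO/..X; (1,0)=+0→..X/XOO/..X*; (2,0)=-1→..X/.OO/X.X; (2,1)=-1→..X/.OO/.XX
ply 3, O at ..X/XOO/..X | (0,0)=+0→O.X/XOO/..X*; (0,1)=+0→.OX/XOO/..X; (2,0)=+0→..X/XOO/O.X; (2,1)=+0→..X/XOO/.OX
ply 4, X at O.X/XOO/..X | (0,1)=+0→OXX/XOO/..X*; (2,0)=+0→O.X/XOO/X.X; (2,1)=+0→O.X/XOO/.XX
ply 5, O at OXX/XOO/..X | (2,0)=+0→OXX/XOO/O.X*; (2,1)=+0→OXX/XOO/.OX
ply 6, X at OXX/XOO/O.X | (2,1)=+0→OXX/XOO/OXX*
ply 7: OXX/XOO/OXX is terminal +0 (O); from ..X/..O/..X depth 6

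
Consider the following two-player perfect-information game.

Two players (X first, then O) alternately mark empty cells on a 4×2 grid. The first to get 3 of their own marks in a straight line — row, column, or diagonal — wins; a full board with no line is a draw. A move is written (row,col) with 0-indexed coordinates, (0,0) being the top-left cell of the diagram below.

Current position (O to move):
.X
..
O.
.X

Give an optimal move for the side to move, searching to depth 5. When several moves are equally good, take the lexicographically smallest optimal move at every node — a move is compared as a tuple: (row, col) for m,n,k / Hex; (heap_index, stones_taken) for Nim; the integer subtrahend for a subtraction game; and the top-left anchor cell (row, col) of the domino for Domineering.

p1 O@[.X/../O./.X]: (0,0)[OX/../O./.X]+0 (1,0)[.X/O./O./.X]+1* (1,1)[.X/.O/O./.X]+0 (2,1)[.X/../OO/.X]+0 (3,0)[.X/../O./OX]+0
p2 X@[.X/O./O./.X]: (0,0)[XX/O./O./.X]-1* (1,1)[.X/OX/O./.X]-1 (2,1)[.X/O./OX/.X]-1 (3,0)[.X/O./O./XX]-1
p3 O@[XX/O./O./.X]: (1,1)[XX/OO/O./.X]+0 (2,1)[XX/O./OO/.X]+0 (3,0)[XX/O./O./OX]+1*
p4 X@[XX/O./O./OX] terminal -1; root [.X/../O./.X] d5

O's best at [.X/../O./.X]: (1,0)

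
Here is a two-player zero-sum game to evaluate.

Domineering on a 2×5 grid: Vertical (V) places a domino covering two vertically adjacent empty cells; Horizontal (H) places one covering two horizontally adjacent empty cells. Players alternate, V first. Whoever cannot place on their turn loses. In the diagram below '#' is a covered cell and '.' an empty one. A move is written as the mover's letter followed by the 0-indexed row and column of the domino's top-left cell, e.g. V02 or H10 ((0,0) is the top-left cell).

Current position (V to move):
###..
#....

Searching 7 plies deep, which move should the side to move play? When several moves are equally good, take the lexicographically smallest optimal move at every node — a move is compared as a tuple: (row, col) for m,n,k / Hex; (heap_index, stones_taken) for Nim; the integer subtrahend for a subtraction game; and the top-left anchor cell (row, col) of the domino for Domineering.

V's best at [###../#....]: V03

[###../#....] V move#1: V03:+1/####./#..#.*, V04:-1/###.#/#...#
[####./#..#.] H move#2: H11:-1/####./####.*
[####./####.] V move#3: V04:+1/#####/#####*
[#####/#####] end (terminal -1, H#4); searched ###../#.... to 7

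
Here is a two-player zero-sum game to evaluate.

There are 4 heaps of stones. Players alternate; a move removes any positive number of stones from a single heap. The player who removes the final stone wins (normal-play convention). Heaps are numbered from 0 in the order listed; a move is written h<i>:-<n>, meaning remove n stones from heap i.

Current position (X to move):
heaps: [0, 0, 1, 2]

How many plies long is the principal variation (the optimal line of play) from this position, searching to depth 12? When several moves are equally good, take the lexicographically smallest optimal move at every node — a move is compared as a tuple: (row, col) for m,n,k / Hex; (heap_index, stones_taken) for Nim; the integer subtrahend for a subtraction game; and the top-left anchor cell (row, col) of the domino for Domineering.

PV length from [(0,0,1,2)]: 3 plies

p1 X@[(0,0,1,2)]: h2:-1[(0,0,0,2)]-1 h3:-1[(0,0,1,1)]+1* h3:-2[(0,0,1,0)]-1
p2 O@[(0,0,1,1)]: h2:-1[(0,0,0,1)]-1* h3:-1[(0,0,1,0)]-1
p3 X@[(0,0,0,1)]: h3:-1[(0,0,0,0)]+1*
p4 O@[(0,0,0,0)] terminal -1; root [(0,0,1,2)] d12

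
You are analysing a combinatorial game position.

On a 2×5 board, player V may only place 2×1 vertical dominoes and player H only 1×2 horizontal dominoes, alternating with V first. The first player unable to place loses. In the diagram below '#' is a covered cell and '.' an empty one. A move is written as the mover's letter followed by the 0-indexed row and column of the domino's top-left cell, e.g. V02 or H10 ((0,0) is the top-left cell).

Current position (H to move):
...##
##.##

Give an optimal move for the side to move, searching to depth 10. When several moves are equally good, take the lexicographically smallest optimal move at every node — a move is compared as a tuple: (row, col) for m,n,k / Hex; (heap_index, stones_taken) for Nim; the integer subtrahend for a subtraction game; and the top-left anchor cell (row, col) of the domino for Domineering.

H's best at [...##/##.##]: H01

ply 1, H at ...##/##.## | H00=-1→##.##/##.##; H01=+1→.####/##.##*
ply 2: .####/##.## is terminal -1 (V); from ...##/##.## depth 10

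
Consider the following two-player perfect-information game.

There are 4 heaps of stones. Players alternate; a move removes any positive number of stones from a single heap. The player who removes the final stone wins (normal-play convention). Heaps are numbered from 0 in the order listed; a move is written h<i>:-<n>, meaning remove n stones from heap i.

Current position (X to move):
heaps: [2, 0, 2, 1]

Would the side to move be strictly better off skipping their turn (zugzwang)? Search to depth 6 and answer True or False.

ply 1, X at (2,0,2,1) | h0:-1=-1→(1,0,2,1); h0:-2=-1→(0,0,2,1); h2:-1=-1→(2,0,1,1); h2:-2=-1→(2,0,0,1); h3:-1=+1→(2,0,2,0)*
ply 2, O at (2,0,2,0) | h0:-1=-1→(1,0,2,0)*; h0:-2=-1→(0,0,2,0); h2:-1=-1→(2,0,1,0); h2:-2=-1→(2,0,0,0)
ply 3, X at (1,0,2,0) | h0:-1=-1→(0,0,2,0); h2:-1=+1→(1,0,1,0)*; h2:-2=-1→(1,0,0,0)
ply 4, O at (1,0,1,0) | h0:-1=-1→(0,0,1,0)*; h2:-1=-1→(1,0,0,0)
ply 5, X at (0,0,1,0) | h2:-1=+1→(0,0,0,0)*
ply 6: (0,0,0,0) is terminal -1 (O); from (2,0,2,1) depth 6
suppose X passes — search the same position with O to move:
pass> ply 1, O at (2,0,2,1) | h0:-1=-1→(1,0,2,1); h0:-2=-1→(0,0,2,1); h2:-1=-1→(2,0,1,1); h2:-2=-1→(2,0,0,1); h3:-1=+1→(2,0,2,0)*
pass> ply 2, X at (2,0,2,0) | h0:-1=-1→(1,0,2,0)*; h0:-2=-1→(0,0,2,0); h2:-1=-1→(2,0,1,0); h2:-2=-1→(2,0,0,0)
pass> ply 3, O at (1,0,2,0) | h0:-1=-1→(0,0,2,0); h2:-1=+1→(1,0,1,0)*; h2:-2=-1→(1,0,0,0)
pass> ply 4, X at (1,0,1,0) | h0:-1=-1→(0,0,1,0)*; h2:-1=-1→(1,0,0,0)
pass> ply 5, O at (0,0,1,0) | h2:-1=+1→(0,0,0,0)*
pass> ply 6: (0,0,0,0) is terminal -1 (X); from (2,0,2,1) depth 6
for X: play +1, pass -1

zugzwang((2,0,2,1), X) = False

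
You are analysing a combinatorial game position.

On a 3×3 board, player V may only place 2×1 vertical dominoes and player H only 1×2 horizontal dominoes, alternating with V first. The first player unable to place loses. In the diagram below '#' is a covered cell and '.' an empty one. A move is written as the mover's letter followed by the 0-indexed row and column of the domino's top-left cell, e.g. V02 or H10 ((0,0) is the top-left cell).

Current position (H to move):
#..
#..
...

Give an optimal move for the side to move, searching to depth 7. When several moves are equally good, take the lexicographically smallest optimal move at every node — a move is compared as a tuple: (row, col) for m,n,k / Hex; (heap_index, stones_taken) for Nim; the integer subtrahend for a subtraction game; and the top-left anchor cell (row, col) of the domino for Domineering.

H's best at [#../#../...]: H11

[#../#../...] H move#1: H01:-1/###/#../..., H11:+1/#../###/...*, H20:-1/#../#../##., H21:-1/#../#../.##
[#../###/...] end (terminal -1, V#2); searched #../#../... to 7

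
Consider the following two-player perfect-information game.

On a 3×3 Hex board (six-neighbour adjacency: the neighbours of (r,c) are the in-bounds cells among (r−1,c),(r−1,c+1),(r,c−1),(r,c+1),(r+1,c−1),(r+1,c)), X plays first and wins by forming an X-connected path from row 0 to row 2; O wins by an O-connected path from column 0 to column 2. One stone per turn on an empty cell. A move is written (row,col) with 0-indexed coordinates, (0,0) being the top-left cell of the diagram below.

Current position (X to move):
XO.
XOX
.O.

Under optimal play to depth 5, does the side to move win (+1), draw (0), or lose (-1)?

value(XO./XOX/.O., X) = +1

ply 1, X at XO./XOX/.O. | (0,2)=+1→XOX/XOX/.O.*; (2,0)=+1→XO./XOX/XO.; (2,2)=+1→XO./XOX/.OX
ply 2, O at XOX/XOX/.O. | (2,0)=-1→XOX/XOX/OO.*; (2,2)=-1→XOX/XOX/.OO
ply 3, X at XOX/XOX/OO. | (2,2)=+1→XOX/XOX/OOX*
ply 4: XOX/XOX/OOX is terminal -1 (O); from XO./XOX/.O. depth 5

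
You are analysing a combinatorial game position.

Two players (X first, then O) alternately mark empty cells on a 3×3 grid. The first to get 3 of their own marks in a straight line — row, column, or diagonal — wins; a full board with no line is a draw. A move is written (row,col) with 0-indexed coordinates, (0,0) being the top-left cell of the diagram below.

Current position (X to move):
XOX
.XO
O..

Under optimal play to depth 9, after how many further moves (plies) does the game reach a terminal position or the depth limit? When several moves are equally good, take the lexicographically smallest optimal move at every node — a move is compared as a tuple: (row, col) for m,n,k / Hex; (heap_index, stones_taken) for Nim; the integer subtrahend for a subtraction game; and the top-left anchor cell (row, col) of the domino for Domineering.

PV length from [XOX/.XO/O..]: 1 ply

ply 1, X at XOX/.XO/O.. | (1,0)=+0→XOX/XXO/O..; (2,1)=+0→XOX/.XO/OX.; (2,2)=+1→XOX/.XO/O.X*
ply 2: XOX/.XO/O.X is terminal -1 (O); from XOX/.XO/O.. depth 9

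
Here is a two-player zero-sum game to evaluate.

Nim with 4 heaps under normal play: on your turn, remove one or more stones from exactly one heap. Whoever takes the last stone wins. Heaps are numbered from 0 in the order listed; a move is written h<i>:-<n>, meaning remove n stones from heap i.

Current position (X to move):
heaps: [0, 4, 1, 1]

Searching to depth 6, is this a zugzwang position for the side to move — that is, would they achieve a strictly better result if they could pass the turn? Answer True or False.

zugzwang((0,4,1,1), X) = False

p1 X@[(0,4,1,1)]: h1:-1[(0,3,1,1)]-1 h1:-2[(0,2,1,1)]-1 h1:-3[(0,1,1,1)]-1 h1:-4[(0,0,1,1)]+1* h2:-1[(0,4,0,1)]-1 h3:-1[(0,4,1,0)]-1
p2 O@[(0,0,1,1)]: h2:-1[(0,0,0,1)]-1* h3:-1[(0,0,1,0)]-1
p3 X@[(0,0,0,1)]: h3:-1[(0,0,0,0)]+1*
p4 O@[(0,0,0,0)] terminal -1; root [(0,4,1,1)] d6
suppose X passes — search the same position with O to move:
pass> p1 O@[(0,4,1,1)]: h1:-1[(0,3,1,1)]-1 h1:-2[(0,2,1,1)]-1 h1:-3[(0,1,1,1)]-1 h1:-4[(0,0,1,1)]+1* h2:-1[(0,4,0,1)]-1 h3:-1[(0,4,1,0)]-1
pass> p2 X@[(0,0,1,1)]: h2:-1[(0,0,0,1)]-1* h3:-1[(0,0,1,0)]-1
pass> p3 O@[(0,0,0,1)]: h3:-1[(0,0,0,0)]+1*
pass> p4 X@[(0,0,0,0)] terminal -1; root [(0,4,1,1)] d6
for X: play +1, pass -1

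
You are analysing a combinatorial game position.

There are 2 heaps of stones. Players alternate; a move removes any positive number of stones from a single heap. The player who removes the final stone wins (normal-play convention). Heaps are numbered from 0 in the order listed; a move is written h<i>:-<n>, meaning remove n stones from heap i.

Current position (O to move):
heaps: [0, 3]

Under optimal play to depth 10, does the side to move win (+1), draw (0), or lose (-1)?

value((0,3), O) = +1

[(0,3)] O move#1: h1:-1:-1/(0,2), h1:-2:-1/(0,1), h1:-3:+1/(0,0)*
[(0,0)] end (terminal -1, X#2); searched (0,3) to 10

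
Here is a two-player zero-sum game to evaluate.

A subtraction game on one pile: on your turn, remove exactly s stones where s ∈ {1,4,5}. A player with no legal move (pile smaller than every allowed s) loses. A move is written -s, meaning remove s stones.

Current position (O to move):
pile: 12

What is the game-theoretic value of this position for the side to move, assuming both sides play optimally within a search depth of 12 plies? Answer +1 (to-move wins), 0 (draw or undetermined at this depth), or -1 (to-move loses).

[12] O move#1: -1:-1/11, -4:+1/8*, -5:-1/7
[8] X move#2: -1:-1/7*, -4:-1/4, -5:-1/3
[7] O move#3: -1:-1/6, -4:-1/3, -5:+1/2*
[2] X move#4: -1:-1/1*
[1] O move#5: -1:+1/0*
[0] end (terminal -1, X#6); searched 12 to 12

value(12, O) = +1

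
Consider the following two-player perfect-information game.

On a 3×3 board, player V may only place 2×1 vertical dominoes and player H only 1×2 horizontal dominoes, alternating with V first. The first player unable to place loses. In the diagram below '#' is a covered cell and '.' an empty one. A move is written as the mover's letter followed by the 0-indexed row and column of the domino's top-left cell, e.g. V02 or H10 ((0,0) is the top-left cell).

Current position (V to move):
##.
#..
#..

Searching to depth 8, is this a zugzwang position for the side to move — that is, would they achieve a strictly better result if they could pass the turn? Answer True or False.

zugzwang(##./#../#.., V) = False

[##./#../#..] V move#1: V02:-1/###/#.#/#.., V11:+1/##./##./##.*, V12:+1/##./#.#/#.#
[##./##./##.] end (terminal -1, H#2); searched ##./#../#.. to 8
if V skipped the turn, H would face:
~ [##./#../#..] H move#1: H11:+1/##./###/#..*, H21:-1/##./#../###
~ [##./###/#..] end (terminal -1, V#2); searched ##./#../#.. to 8
compare (V): move=+1 vs pass=-1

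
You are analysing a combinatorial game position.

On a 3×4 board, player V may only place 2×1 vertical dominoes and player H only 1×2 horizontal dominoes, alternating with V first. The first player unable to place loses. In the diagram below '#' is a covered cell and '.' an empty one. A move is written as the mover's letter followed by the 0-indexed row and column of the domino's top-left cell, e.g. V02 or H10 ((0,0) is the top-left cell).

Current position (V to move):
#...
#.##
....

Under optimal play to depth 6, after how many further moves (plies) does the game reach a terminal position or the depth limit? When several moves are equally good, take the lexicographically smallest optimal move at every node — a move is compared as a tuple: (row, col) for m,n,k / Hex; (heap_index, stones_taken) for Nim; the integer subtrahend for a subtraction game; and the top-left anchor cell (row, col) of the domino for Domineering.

PV length from [#.../#.##/....]: 2 plies

p1 V@[#.../#.##/....]: V01[##../####/....]-1* V11[#.../####/.#..]-1
p2 H@[##../####/....]: H02[####/####/....]+1* H20[##../####/##..]+1 H21[##../####/.##.]+1 H22[##../####/..##]+1
p3 V@[####/####/....] terminal -1; root [#.../#.##/....] d6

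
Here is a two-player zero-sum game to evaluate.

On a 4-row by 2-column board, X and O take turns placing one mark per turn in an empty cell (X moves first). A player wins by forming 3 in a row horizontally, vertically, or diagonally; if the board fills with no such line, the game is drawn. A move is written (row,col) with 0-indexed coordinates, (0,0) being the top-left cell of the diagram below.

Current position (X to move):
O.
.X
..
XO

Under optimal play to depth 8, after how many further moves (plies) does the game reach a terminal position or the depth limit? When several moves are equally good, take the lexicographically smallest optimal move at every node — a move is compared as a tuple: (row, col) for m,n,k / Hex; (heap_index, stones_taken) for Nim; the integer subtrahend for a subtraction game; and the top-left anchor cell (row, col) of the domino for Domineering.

PV length from [O./.X/../XO]: 4 plies

[O./.X/../XO] X move#1: (0,1):+0/OX/.X/../XO*, (1,0):+0/O./XX/../XO, (2,0):+0/O./.X/X./XO, (2,1):+0/O./.X/.X/XO
[OX/.X/../XO] O move#2: (1,0):-1/OX/OX/../XO, (2,0):-1/OX/.X/O./XO, (2,1):+0/OX/.X/.O/XO*
[OX/.X/.O/XO] X move#3: (1,0):+0/OX/XX/.O/XO*, (2,0):+0/OX/.X/XO/XO
[OX/XX/.O/XO] O move#4: (2,0):+0/OX/XX/OO/XO*
[OX/XX/OO/XO] end (terminal +0, X#5); searched O./.X/../XO to 8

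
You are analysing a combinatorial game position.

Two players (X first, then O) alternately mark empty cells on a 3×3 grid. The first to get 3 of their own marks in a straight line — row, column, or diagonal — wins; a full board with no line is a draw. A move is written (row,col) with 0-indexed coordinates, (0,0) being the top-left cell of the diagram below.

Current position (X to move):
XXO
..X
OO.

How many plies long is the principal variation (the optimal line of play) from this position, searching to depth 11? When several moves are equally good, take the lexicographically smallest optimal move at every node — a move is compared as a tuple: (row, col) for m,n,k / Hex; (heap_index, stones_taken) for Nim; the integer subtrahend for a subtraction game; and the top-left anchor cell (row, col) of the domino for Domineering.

PV length from [XXO/..X/OO.]: 2 plies

ply 1, X at XXO/..X/OO. | (1,0)=-1→XXO/X.X/OO.*; (1,1)=-1→XXO/.XX/OO.; (2,2)=-1→XXO/..X/OOX
ply 2, O at XXO/X.X/OO. | (1,1)=+1→XXO/XOX/OO.*; (2,2)=+1→XXO/X.X/OOO
ply 3: XXO/XOX/OO. is terminal -1 (X); from XXO/..X/OO. depth 11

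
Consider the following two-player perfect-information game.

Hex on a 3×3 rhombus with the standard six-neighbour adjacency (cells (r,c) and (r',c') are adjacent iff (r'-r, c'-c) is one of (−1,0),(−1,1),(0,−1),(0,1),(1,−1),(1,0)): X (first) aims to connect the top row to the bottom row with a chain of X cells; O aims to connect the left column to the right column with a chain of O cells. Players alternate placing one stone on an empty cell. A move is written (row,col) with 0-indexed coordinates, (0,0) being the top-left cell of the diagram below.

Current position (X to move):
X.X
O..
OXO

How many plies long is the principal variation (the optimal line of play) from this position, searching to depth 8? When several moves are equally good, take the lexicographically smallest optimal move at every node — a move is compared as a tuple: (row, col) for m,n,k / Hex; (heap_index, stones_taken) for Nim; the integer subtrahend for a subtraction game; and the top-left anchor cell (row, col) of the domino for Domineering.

[X.X/O../OXO] X move#1: (0,1):+1/XXX/O../OXO*, (1,1):+1/X.X/OX./OXO, (1,2):+1/X.X/O.X/OXO
[XXX/O../OXO] O move#2: (1,1):-1/XXX/OO./OXO*, (1,2):-1/XXX/O.O/OXO
[XXX/OO./OXO] X move#3: (1,2):+1/XXX/OOX/OXO*
[XXX/OOX/OXO] end (terminal -1, O#4); searched X.X/O../OXO to 8

PV length from [X.X/O../OXO]: 3 plies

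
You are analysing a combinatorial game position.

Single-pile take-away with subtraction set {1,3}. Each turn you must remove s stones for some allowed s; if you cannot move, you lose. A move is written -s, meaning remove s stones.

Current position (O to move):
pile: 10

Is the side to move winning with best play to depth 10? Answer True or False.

O winning at [10]: False

ply 1, O at 10 | -1=-1→9*; -3=-1→7
ply 2, X at 9 | -1=+1→8*; -3=+1→6
ply 3, O at 8 | -1=-1→7*; -3=-1→5
ply 4, X at 7 | -1=+1→6*; -3=+1→4
ply 5, O at 6 | -1=-1→5*; -3=-1→3
ply 6, X at 5 | -1=+1→4*; -3=+1→2
ply 7, O at 4 | -1=-1→3*; -3=-1→1
ply 8, X at 3 | -1=+1→2*; -3=+1→0
ply 9, O at 2 | -1=-1→1*
ply 10, X at 1 | -1=+1→0*
ply 11: 0 is terminal -1 (O); from 10 depth 10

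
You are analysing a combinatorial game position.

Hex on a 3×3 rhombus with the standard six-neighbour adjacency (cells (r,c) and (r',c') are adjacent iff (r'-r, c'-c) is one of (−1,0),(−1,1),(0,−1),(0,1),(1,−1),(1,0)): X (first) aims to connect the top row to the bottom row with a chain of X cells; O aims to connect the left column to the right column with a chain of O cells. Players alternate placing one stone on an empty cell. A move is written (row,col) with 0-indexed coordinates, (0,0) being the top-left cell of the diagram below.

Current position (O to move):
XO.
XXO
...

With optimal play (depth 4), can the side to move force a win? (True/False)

p1 O@[XO./XXO/...]: (0,2)[XOO/XXO/...]-1* (2,0)[XO./XXO/O..]-1 (2,1)[XO./XXO/.O.]-1 (2,2)[XO./XXO/..O]-1
p2 X@[XOO/XXO/...]: (2,0)[XOO/XXO/X..]+1* (2,1)[XOO/XXO/.X.]+1 (2,2)[XOO/XXO/..X]+1
p3 O@[XOO/XXO/X..] terminal -1; root [XO./XXO/...] d4

O winning at [XO./XXO/...]: False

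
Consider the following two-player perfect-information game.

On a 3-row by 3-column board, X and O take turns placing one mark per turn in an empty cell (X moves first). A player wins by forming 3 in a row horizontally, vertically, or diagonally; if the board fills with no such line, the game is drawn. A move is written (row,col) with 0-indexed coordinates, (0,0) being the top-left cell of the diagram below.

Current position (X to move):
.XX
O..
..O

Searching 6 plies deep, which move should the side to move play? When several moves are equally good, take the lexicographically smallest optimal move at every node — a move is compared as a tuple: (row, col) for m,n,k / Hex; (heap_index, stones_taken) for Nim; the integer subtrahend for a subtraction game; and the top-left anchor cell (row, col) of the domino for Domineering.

[.XX/O../..O] X move#1: (0,0):+1/XXX/O../..O*, (1,1):+1/.XX/OX./..O, (1,2):-1/.XX/O.X/..O, (2,0):+1/.XX/O../X.O, (2,1):+1/.XX/O../.XO
[XXX/O../..O] end (terminal -1, O#2); searched .XX/O../..O to 6

X's best at [.XX/O../..O]: (0,0)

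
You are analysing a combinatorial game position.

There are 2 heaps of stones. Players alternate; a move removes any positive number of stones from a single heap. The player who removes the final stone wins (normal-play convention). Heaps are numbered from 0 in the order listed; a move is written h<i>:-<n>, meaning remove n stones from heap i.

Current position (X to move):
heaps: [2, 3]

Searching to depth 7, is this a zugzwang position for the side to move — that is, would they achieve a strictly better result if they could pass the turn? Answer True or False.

p1 X@[(2,3)]: h0:-1[(1,3)]-1 h0:-2[(0,3)]-1 h1:-1[(2,2)]+1* h1:-2[(2,1)]-1 h1:-3[(2,0)]-1
p2 O@[(2,2)]: h0:-1[(1,2)]-1* h0:-2[(0,2)]-1 h1:-1[(2,1)]-1 h1:-2[(2,0)]-1
p3 X@[(1,2)]: h0:-1[(0,2)]-1 h1:-1[(1,1)]+1* h1:-2[(1,0)]-1
p4 O@[(1,1)]: h0:-1[(0,1)]-1* h1:-1[(1,0)]-1
p5 X@[(0,1)]: h1:-1[(0,0)]+1*
p6 O@[(0,0)] terminal -1; root [(2,3)] d7
suppose X passes — search the same position with O to move:
pass> p1 O@[(2,3)]: h0:-1[(1,3)]-1 h0:-2[(0,3)]-1 h1:-1[(2,2)]+1* h1:-2[(2,1)]-1 h1:-3[(2,0)]-1
pass> p2 X@[(2,2)]: h0:-1[(1,2)]-1* h0:-2[(0,2)]-1 h1:-1[(2,1)]-1 h1:-2[(2,0)]-1
pass> p3 O@[(1,2)]: h0:-1[(0,2)]-1 h1:-1[(1,1)]+1* h1:-2[(1,0)]-1
pass> p4 X@[(1,1)]: h0:-1[(0,1)]-1* h1:-1[(1,0)]-1
pass> p5 O@[(0,1)]: h1:-1[(0,0)]+1*
pass> p6 X@[(0,0)] terminal -1; root [(2,3)] d7
for X: play +1, pass -1

zugzwang((2,3), X) = False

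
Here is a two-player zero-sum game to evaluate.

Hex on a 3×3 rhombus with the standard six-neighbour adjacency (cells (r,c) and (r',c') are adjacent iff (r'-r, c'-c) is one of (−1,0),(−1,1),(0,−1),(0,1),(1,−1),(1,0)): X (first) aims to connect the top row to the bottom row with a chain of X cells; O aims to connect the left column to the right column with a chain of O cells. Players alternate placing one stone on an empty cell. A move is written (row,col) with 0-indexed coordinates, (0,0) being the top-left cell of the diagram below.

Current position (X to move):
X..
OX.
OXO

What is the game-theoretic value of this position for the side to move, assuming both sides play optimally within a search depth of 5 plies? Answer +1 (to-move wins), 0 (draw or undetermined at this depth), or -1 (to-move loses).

value(X../OX./OXO, X) = +1

ply 1, X at X../OX./OXO | (0,1)=+1→XX./OX./OXO*; (0,2)=+1→X.X/OX./OXO; (1,2)=+1→X../OXX/OXO
ply 2: XX./OX./OXO is terminal -1 (O); from X../OX./OXO depth 5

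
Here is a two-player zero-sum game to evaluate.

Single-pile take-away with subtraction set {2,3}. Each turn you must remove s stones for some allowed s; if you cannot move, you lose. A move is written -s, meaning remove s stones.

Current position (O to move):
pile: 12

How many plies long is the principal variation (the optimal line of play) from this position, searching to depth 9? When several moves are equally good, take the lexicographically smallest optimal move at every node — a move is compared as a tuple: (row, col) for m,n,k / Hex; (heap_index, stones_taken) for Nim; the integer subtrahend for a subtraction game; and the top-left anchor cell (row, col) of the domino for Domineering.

PV length from [12]: 5 plies

[12] O move#1: -2:+1/10*, -3:-1/9
[10] X move#2: -2:-1/8*, -3:-1/7
[8] O move#3: -2:+1/6*, -3:+1/5
[6] X move#4: -2:-1/4*, -3:-1/3
[4] O move#5: -2:-1/2, -3:+1/1*
[1] end (terminal -1, X#6); searched 12 to 9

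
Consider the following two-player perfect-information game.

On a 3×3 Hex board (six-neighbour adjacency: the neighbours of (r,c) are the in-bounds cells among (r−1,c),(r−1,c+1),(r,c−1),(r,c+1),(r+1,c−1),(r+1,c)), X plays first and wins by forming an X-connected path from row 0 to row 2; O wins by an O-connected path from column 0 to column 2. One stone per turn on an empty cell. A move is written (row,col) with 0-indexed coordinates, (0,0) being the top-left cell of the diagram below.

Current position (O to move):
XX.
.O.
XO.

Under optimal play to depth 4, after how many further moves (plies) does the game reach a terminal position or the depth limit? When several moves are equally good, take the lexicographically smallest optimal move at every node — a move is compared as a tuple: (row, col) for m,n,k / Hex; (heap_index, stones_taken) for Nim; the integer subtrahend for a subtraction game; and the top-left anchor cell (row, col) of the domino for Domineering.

PV length from [XX./.O./XO.]: 3 plies

p1 O@[XX./.O./XO.]: (0,2)[XXO/.O./XO.]-1 (1,0)[XX./OO./XO.]+1* (1,2)[XX./.OO/XO.]-1 (2,2)[XX./.O./XOO]-1
p2 X@[XX./OO./XO.]: (0,2)[XXX/OO./XO.]-1* (1,2)[XX./OOX/XO.]-1 (2,2)[XX./OO./XOX]-1
p3 O@[XXX/OO./XO.]: (1,2)[XXX/OOO/XO.]+1* (2,2)[XXX/OO./XOO]+1
p4 X@[XXX/OOO/XO.] terminal -1; root [XX./.O./XO.] d4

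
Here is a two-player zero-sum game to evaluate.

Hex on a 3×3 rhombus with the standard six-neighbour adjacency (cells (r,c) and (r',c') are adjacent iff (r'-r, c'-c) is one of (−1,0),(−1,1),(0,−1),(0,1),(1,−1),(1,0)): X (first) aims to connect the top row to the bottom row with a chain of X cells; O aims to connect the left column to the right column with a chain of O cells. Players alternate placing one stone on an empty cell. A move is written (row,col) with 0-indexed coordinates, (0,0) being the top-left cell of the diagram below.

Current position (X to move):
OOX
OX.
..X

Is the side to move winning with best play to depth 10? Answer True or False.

X winning at [OOX/OX./..X]: True

ply 1, X at OOX/OX./..X | (1,2)=+1→OOX/OXX/..X*; (2,0)=+1→OOX/OX./X.X; (2,1)=+1→OOX/OX./.XX
ply 2: OOX/OXX/..X is terminal -1 (O); from OOX/OX./..X depth 10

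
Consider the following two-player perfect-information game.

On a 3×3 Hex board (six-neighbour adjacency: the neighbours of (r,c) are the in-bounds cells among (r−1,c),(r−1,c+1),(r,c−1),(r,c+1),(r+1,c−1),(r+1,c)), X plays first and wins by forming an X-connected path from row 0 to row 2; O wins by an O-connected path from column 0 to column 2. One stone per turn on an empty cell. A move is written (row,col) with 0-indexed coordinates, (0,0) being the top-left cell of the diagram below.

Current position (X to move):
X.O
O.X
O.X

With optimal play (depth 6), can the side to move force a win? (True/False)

[X.O/O.X/O.X] X move#1: (0,1):-1/XXO/O.X/O.X*, (1,1):-1/X.O/OXX/O.X, (2,1):-1/X.O/O.X/OXX
[XXO/O.X/O.X] O move#2: (1,1):+1/XXO/OOX/O.X*, (2,1):-1/XXO/O.X/OOX
[XXO/OOX/O.X] end (terminal -1, X#3); searched X.O/O.X/O.X to 6

X winning at [X.O/O.X/O.X]: False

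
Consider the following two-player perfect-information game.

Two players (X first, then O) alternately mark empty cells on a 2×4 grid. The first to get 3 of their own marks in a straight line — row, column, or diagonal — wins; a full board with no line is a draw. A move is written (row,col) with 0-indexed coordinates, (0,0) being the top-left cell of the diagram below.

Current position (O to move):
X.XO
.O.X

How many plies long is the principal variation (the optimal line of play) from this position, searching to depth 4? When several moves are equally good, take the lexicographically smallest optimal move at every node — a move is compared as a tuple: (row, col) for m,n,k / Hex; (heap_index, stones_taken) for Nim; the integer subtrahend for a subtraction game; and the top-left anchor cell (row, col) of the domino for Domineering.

PV length from [X.XO/.O.X]: 3 plies

ply 1, O at X.XO/.O.X | (0,1)=+0→XOXO/.O.X*; (1,0)=-1→X.XO/OO.X; (1,2)=-1→X.XO/.OOX
ply 2, X at XOXO/.O.X | (1,0)=+0→XOXO/XO.X*; (1,2)=+0→XOXO/.OXX
ply 3, O at XOXO/XO.X | (1,2)=+0→XOXO/XOOX*
ply 4: XOXO/XOOX is terminal +0 (X); from X.XO/.O.X depth 4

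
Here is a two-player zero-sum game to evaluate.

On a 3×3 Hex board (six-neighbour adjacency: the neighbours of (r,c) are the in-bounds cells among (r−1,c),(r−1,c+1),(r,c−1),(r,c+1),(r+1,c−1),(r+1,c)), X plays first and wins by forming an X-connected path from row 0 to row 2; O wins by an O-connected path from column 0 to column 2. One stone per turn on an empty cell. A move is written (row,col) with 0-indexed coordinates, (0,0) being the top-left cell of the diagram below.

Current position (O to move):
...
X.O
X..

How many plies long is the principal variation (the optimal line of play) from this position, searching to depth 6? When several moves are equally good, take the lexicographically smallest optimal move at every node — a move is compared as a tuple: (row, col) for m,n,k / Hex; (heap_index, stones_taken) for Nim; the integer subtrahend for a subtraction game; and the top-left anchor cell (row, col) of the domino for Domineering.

ply 1, O at .../X.O/X.. | (0,0)=-1→O../X.O/X..*; (0,1)=-1→.O./X.O/X..; (0,2)=-1→..O/X.O/X..; (1,1)=-1→.../XOO/X..; (2,1)=-1→.../X.O/XO.; (2,2)=-1→.../X.O/X.O
ply 2, X at O../X.O/X.. | (0,1)=+1→OX./X.O/X..*; (0,2)=+1→O.X/X.O/X..; (1,1)=+1→O../XXO/X..; (2,1)=-1→O../X.O/XX.; (2,2)=-1→O../X.O/X.X
ply 3: OX./X.O/X.. is terminal -1 (O); from .../X.O/X.. depth 6

PV length from [.../X.O/X..]: 2 plies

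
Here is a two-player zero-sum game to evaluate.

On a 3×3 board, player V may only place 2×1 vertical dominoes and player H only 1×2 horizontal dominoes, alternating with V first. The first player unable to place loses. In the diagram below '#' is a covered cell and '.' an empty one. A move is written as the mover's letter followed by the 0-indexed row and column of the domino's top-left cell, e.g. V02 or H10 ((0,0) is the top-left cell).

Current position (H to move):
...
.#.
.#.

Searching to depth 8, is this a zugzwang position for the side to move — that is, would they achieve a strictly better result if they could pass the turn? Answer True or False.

ply 1, H at .../.#./.#. | H00=-1→##./.#./.#.*; H01=-1→.##/.#./.#.
ply 2, V at ##./.#./.#. | V02=+1→###/.##/.#.*; V10=+1→##./##./##.; V12=+1→##./.##/.##
ply 3: ###/.##/.#. is terminal -1 (H); from .../.#./.#. depth 8
pass branch (V moves first from the same position):
  | ply 1, V at .../.#./.#. | V00=+1→#../##./.#.*; V02=+1→..#/.##/.#.; V10=+1→.../##./##.; V12=+1→.../.##/.##
  | ply 2, H at #../##./.#. | H01=-1→###/##./.#.*
  | ply 3, V at ###/##./.#. | V12=+1→###/###/.##*
  | ply 4: ###/###/.## is terminal -1 (H); from .../.#./.#. depth 8
H moving scores -1; H passing scores -1

zugzwang(.../.#./.#., H) = False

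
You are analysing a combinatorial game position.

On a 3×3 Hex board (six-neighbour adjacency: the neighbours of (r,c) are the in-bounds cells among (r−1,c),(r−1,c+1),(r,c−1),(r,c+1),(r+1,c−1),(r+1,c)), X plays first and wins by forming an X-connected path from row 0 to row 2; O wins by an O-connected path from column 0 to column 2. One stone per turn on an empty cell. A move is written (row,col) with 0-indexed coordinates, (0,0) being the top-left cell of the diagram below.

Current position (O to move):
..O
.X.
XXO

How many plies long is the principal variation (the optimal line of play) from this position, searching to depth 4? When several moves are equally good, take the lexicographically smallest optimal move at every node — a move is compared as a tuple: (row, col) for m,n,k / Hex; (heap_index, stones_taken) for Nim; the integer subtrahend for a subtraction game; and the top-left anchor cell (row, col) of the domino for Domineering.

PV length from [..O/.X./XXO]: 3 plies

ply 1, O at ..O/.X./XXO | (0,0)=-1→O.O/.X./XXO; (0,1)=+1→.OO/.X./XXO*; (1,0)=-1→..O/OX./XXO; (1,2)=-1→..O/.XO/XXO
ply 2, X at .OO/.X./XXO | (0,0)=-1→XOO/.X./XXO*; (1,0)=-1→.OO/XX./XXO; (1,2)=-1→.OO/.XX/XXO
ply 3, O at XOO/.X./XXO | (1,0)=+1→XOO/OX./XXO*; (1,2)=-1→XOO/.XO/XXO
ply 4: XOO/OX./XXO is terminal -1 (X); from ..O/.X./XXO depth 4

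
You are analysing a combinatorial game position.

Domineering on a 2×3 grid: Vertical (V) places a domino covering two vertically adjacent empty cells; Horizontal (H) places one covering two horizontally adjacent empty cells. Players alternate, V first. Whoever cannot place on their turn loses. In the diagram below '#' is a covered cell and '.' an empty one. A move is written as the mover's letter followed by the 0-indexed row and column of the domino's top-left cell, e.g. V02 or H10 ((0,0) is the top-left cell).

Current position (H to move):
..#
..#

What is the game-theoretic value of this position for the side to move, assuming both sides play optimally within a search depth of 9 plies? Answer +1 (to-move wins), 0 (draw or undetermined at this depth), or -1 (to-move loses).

value(..#/..#, H) = +1

[..#/..#] H move#1: H00:+1/###/..#*, H10:+1/..#/###
[###/..#] end (terminal -1, V#2); searched ..#/..# to 9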